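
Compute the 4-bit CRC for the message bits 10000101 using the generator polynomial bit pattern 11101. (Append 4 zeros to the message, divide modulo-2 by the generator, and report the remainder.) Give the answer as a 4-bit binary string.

Append 4 zeros: 100001010000. Divide by 11101 (XOR where the leading bit is 1):
  pos 0: 10000 XOR 11101 = 01101
  pos 1: 11011 XOR 11101 = 00110
  pos 3: 11001 XOR 11101 = 00100
  pos 5: 10000 XOR 11101 = 01101
  pos 6: 11010 XOR 11101 = 00111
Remainder (last 4 bits) = 1110. This is the CRC / FCS.

1110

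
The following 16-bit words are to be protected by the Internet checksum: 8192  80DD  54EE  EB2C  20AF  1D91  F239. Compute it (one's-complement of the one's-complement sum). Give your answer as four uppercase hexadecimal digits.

8CFA

One's-complement addition (fold any carry out of bit 15 back into bit 0):
  0x8192 + 0x80DD = 0x1026F → wrap carry → 0x0270
  0x0270 + 0x54EE = 0x0575E
  0x575E + 0xEB2C = 0x1428A → wrap carry → 0x428B
  0x428B + 0x20AF = 0x0633A
  0x633A + 0x1D91 = 0x080CB
  0x80CB + 0xF239 = 0x17304 → wrap carry → 0x7305
One's-complement sum = 0x7305.
Checksum = ~0x7305 & 0xFFFF = 0x8CFA.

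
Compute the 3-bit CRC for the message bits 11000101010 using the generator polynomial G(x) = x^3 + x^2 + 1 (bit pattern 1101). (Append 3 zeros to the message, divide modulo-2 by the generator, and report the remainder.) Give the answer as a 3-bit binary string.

Append 3 zeros: 11000101010000. Divide by 1101 (XOR where the leading bit is 1):
  pos 0: 1100 XOR 1101 = 0001
  pos 3: 1010 XOR 1101 = 0111
  pos 4: 1111 XOR 1101 = 0010
  pos 6: 1001 XOR 1101 = 0100
  pos 7: 1000 XOR 1101 = 0101
  pos 8: 1010 XOR 1101 = 0111
  pos 9: 1110 XOR 1101 = 0011
Remainder (last 3 bits) = 110. This is the CRC / FCS.

110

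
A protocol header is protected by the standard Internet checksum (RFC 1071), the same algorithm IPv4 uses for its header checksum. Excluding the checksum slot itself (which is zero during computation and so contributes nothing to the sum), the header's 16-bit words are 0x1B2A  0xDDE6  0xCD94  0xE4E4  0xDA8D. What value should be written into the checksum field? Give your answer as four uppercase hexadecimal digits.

One's-complement addition (fold any carry out of bit 15 back into bit 0):
  0x1B2A + 0xDDE6 = 0x0F910
  0xF910 + 0xCD94 = 0x1C6A4 → wrap carry → 0xC6A5
  0xC6A5 + 0xE4E4 = 0x1AB89 → wrap carry → 0xAB8A
  0xAB8A + 0xDA8D = 0x18617 → wrap carry → 0x8618
One's-complement sum = 0x8618.
Checksum = ~0x8618 & 0xFFFF = 0x79E7.

79E7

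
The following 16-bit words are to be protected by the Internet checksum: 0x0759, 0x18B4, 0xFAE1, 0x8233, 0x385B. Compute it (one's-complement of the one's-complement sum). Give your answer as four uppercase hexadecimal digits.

One's-complement addition (fold any carry out of bit 15 back into bit 0):
  0x0759 + 0x18B4 = 0x0200D
  0x200D + 0xFAE1 = 0x11AEE → wrap carry → 0x1AEF
  0x1AEF + 0x8233 = 0x09D22
  0x9D22 + 0x385B = 0x0D57D
One's-complement sum = 0xD57D.
Checksum = ~0xD57D & 0xFFFF = 0x2A82.

2A82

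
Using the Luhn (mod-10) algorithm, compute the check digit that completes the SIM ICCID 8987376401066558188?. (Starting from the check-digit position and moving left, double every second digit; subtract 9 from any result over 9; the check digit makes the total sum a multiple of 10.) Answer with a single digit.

Partial digits right→left: 8 8 1 8 5 5 6 6 0 1 0 4 6 7 3 7 8 9 8
Double every second digit counting from the check-digit position (so the 1st, 3rd, 5th, ... of the partial from the right).
  doubled (with −9 where >9): 7 2 1 3 0 0 3 6 7 7 → sum 36
  kept as-is: 8 8 5 6 1 4 7 7 9 → sum 55
Total = 36 + 55 = 91.
Check digit = (10 − (91 mod 10)) mod 10 = 9.

9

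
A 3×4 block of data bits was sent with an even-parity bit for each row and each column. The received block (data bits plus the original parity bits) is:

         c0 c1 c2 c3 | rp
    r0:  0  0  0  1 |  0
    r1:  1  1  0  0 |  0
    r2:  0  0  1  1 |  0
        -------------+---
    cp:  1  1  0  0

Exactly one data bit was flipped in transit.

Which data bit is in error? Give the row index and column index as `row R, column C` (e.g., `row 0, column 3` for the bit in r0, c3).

Recompute each row's even parity and compare to rp:
  r0: data parity 1, sent rp 0 → mismatch
  r1: data parity 0, sent rp 0 → ok
  r2: data parity 0, sent rp 0 → ok
Recompute each column's even parity and compare to cp:
  c0: data parity 1, sent cp 1 → ok
  c1: data parity 1, sent cp 1 → ok
  c2: data parity 1, sent cp 0 → mismatch
  c3: data parity 0, sent cp 0 → ok
Exactly one row (r0) and one column (c2) fail → the flipped bit is at their intersection.

row 0, column 2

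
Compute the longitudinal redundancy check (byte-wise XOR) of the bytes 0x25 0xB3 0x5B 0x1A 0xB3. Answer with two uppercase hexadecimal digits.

XOR the bytes together:
  start with 0x25
  0x25 ⊕ 0xB3 = 0x96
  0x96 ⊕ 0x5B = 0xCD
  0xCD ⊕ 0x1A = 0xD7
  0xD7 ⊕ 0xB3 = 0x64

64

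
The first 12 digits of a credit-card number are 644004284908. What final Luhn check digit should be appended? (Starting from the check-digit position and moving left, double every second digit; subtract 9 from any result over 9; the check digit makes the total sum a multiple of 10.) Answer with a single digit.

Partial digits right→left: 8 0 9 4 8 2 4 0 0 4 4 6
Double every second digit counting from the check-digit position (so the 1st, 3rd, 5th, ... of the partial from the right).
  doubled (with −9 where >9): 7 9 7 8 0 8 → sum 39
  kept as-is: 0 4 2 0 4 6 → sum 16
Total = 39 + 16 = 55.
Check digit = (10 − (55 mod 10)) mod 10 = 5.

5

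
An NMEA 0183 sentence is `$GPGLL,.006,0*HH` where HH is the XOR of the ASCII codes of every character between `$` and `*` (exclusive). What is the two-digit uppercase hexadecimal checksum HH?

78

XOR the ASCII codes of the payload characters:
  'G' = 0x47 → acc = 0x47
  'P' = 0x50 → acc = 0x17
  'G' = 0x47 → acc = 0x50
  'L' = 0x4C → acc = 0x1C
  'L' = 0x4C → acc = 0x50
  ',' = 0x2C → acc = 0x7C
  '.' = 0x2E → acc = 0x52
  '0' = 0x30 → acc = 0x62
  '0' = 0x30 → acc = 0x52
  '6' = 0x36 → acc = 0x64
  ',' = 0x2C → acc = 0x48
  '0' = 0x30 → acc = 0x78
Checksum = 0x78.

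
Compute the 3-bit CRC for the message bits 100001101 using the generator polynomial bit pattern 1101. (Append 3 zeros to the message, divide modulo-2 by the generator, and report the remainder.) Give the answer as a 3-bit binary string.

Append 3 zeros: 100001101000. Divide by 1101 (XOR where the leading bit is 1):
  pos 0: 1000 XOR 1101 = 0101
  pos 1: 1010 XOR 1101 = 0111
  pos 2: 1111 XOR 1101 = 0010
  pos 4: 1010 XOR 1101 = 0111
  pos 5: 1111 XOR 1101 = 0010
  pos 7: 1000 XOR 1101 = 0101
  pos 8: 1010 XOR 1101 = 0111
Remainder (last 3 bits) = 111. This is the CRC / FCS.

111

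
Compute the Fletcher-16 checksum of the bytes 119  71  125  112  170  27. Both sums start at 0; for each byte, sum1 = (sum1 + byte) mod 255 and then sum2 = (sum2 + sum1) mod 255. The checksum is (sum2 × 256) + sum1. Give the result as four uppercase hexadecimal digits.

E872

Running sums (mod 255):
  after byte 0 (119): sum1=119, sum2=119
  after byte 1 (71): sum1=190, sum2=54
  after byte 2 (125): sum1=60, sum2=114
  after byte 3 (112): sum1=172, sum2=31
  after byte 4 (170): sum1=87, sum2=118
  after byte 5 (27): sum1=114, sum2=232
Checksum = sum2·256 + sum1 = 232·256 + 114 = 59506 = 0xE872.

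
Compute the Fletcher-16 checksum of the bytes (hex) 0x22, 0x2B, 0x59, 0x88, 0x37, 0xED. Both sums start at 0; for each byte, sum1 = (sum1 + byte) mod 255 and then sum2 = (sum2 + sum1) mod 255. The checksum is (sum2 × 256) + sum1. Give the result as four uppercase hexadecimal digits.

Running sums (mod 255):
  after byte 0 (0x22): sum1=34, sum2=34
  after byte 1 (0x2B): sum1=77, sum2=111
  after byte 2 (0x59): sum1=166, sum2=22
  after byte 3 (0x88): sum1=47, sum2=69
  after byte 4 (0x37): sum1=102, sum2=171
  after byte 5 (0xED): sum1=84, sum2=0
Checksum = sum2·256 + sum1 = 0·256 + 84 = 84 = 0x0054.

0054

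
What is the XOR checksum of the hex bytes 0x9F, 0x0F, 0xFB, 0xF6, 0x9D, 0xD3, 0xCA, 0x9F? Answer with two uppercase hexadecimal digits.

86

XOR the bytes together:
  start with 0x9F
  0x9F ⊕ 0x0F = 0x90
  0x90 ⊕ 0xFB = 0x6B
  0x6B ⊕ 0xF6 = 0x9D
  0x9D ⊕ 0x9D = 0x00
  0x00 ⊕ 0xD3 = 0xD3
  0xD3 ⊕ 0xCA = 0x19
  0x19 ⊕ 0x9F = 0x86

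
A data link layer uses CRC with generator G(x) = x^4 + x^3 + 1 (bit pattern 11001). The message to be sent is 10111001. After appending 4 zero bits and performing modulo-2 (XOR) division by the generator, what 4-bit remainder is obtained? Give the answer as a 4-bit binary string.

1000

Append 4 zeros: 101110010000. Divide by 11001 (XOR where the leading bit is 1):
  pos 0: 10111 XOR 11001 = 01110
  pos 1: 11100 XOR 11001 = 00101
  pos 3: 10101 XOR 11001 = 01100
  pos 4: 11000 XOR 11001 = 00001
Remainder (last 4 bits) = 1000. This is the CRC / FCS.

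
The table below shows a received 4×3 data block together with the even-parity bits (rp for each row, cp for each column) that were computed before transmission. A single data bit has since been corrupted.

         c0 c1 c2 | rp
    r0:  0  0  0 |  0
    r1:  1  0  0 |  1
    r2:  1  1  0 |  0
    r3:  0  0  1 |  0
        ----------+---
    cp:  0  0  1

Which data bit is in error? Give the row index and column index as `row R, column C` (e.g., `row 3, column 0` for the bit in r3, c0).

Recompute each row's even parity and compare to rp:
  r0: data parity 0, sent rp 0 → ok
  r1: data parity 1, sent rp 1 → ok
  r2: data parity 0, sent rp 0 → ok
  r3: data parity 1, sent rp 0 → mismatch
Recompute each column's even parity and compare to cp:
  c0: data parity 0, sent cp 0 → ok
  c1: data parity 1, sent cp 0 → mismatch
  c2: data parity 1, sent cp 1 → ok
Exactly one row (r3) and one column (c1) fail → the flipped bit is at their intersection.

row 3, column 1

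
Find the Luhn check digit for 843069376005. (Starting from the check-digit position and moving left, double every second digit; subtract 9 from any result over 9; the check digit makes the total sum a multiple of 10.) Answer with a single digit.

1

Partial digits right→left: 5 0 0 6 7 3 9 6 0 3 4 8
Double every second digit counting from the check-digit position (so the 1st, 3rd, 5th, ... of the partial from the right).
  doubled (with −9 where >9): 1 0 5 9 0 8 → sum 23
  kept as-is: 0 6 3 6 3 8 → sum 26
Total = 23 + 26 = 49.
Check digit = (10 − (49 mod 10)) mod 10 = 1.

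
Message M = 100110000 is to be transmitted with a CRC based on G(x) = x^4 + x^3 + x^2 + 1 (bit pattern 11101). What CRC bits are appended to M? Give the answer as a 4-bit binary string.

Append 4 zeros: 1001100000000. Divide by 11101 (XOR where the leading bit is 1):
  pos 0: 10011 XOR 11101 = 01110
  pos 1: 11100 XOR 11101 = 00001
  pos 5: 10000 XOR 11101 = 01101
  pos 6: 11010 XOR 11101 = 00111
  pos 8: 11100 XOR 11101 = 00001
Remainder (last 4 bits) = 0001. This is the CRC / FCS.

0001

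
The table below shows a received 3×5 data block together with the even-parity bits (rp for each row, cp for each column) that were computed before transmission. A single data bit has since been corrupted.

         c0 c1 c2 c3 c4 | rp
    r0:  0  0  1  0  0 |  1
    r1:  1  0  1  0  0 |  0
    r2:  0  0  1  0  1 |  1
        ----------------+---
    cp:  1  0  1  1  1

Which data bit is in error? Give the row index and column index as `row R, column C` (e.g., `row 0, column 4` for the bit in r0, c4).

row 2, column 3

Recompute each row's even parity and compare to rp:
  r0: data parity 1, sent rp 1 → ok
  r1: data parity 0, sent rp 0 → ok
  r2: data parity 0, sent rp 1 → mismatch
Recompute each column's even parity and compare to cp:
  c0: data parity 1, sent cp 1 → ok
  c1: data parity 0, sent cp 0 → ok
  c2: data parity 1, sent cp 1 → ok
  c3: data parity 0, sent cp 1 → mismatch
  c4: data parity 1, sent cp 1 → ok
Exactly one row (r2) and one column (c3) fail → the flipped bit is at their intersection.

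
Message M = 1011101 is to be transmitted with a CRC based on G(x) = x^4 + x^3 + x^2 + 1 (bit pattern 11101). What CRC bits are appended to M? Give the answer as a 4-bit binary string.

Append 4 zeros: 10111010000. Divide by 11101 (XOR where the leading bit is 1):
  pos 0: 10111 XOR 11101 = 01010
  pos 1: 10100 XOR 11101 = 01001
  pos 2: 10011 XOR 11101 = 01110
  pos 3: 11100 XOR 11101 = 00001
Remainder (last 4 bits) = 1000. This is the CRC / FCS.

1000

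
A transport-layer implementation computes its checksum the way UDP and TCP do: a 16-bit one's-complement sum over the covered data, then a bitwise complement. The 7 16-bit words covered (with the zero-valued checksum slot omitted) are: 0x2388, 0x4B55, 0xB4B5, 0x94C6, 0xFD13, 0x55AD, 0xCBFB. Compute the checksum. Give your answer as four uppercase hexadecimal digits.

One's-complement addition (fold any carry out of bit 15 back into bit 0):
  0x2388 + 0x4B55 = 0x06EDD
  0x6EDD + 0xB4B5 = 0x12392 → wrap carry → 0x2393
  0x2393 + 0x94C6 = 0x0B859
  0xB859 + 0xFD13 = 0x1B56C → wrap carry → 0xB56D
  0xB56D + 0x55AD = 0x10B1A → wrap carry → 0x0B1B
  0x0B1B + 0xCBFB = 0x0D716
One's-complement sum = 0xD716.
Checksum = ~0xD716 & 0xFFFF = 0x28E9.

28E9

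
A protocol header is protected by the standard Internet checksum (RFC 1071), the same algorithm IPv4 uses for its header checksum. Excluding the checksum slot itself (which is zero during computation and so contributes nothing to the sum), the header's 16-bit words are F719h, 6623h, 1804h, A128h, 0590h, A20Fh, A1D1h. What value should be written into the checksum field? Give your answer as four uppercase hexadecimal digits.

One's-complement addition (fold any carry out of bit 15 back into bit 0):
  0xF719 + 0x6623 = 0x15D3C → wrap carry → 0x5D3D
  0x5D3D + 0x1804 = 0x07541
  0x7541 + 0xA128 = 0x11669 → wrap carry → 0x166A
  0x166A + 0x0590 = 0x01BFA
  0x1BFA + 0xA20F = 0x0BE09
  0xBE09 + 0xA1D1 = 0x15FDA → wrap carry → 0x5FDB
One's-complement sum = 0x5FDB.
Checksum = ~0x5FDB & 0xFFFF = 0xA024.

A024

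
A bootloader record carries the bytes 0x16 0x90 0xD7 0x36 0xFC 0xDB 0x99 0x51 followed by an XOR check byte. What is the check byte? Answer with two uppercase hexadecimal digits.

88

XOR the bytes together:
  start with 0x16
  0x16 ⊕ 0x90 = 0x86
  0x86 ⊕ 0xD7 = 0x51
  0x51 ⊕ 0x36 = 0x67
  0x67 ⊕ 0xFC = 0x9B
  0x9B ⊕ 0xDB = 0x40
  0x40 ⊕ 0x99 = 0xD9
  0xD9 ⊕ 0x51 = 0x88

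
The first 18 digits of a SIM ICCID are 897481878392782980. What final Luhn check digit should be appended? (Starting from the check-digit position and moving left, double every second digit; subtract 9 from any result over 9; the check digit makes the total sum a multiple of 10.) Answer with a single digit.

Partial digits right→left: 0 8 9 2 8 7 2 9 3 8 7 8 1 8 4 7 9 8
Double every second digit counting from the check-digit position (so the 1st, 3rd, 5th, ... of the partial from the right).
  doubled (with −9 where >9): 0 9 7 4 6 5 2 8 9 → sum 50
  kept as-is: 8 2 7 9 8 8 8 7 8 → sum 65
Total = 50 + 65 = 115.
Check digit = (10 − (115 mod 10)) mod 10 = 5.

5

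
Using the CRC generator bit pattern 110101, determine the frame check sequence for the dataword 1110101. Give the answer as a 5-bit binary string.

01110

Append 5 zeros: 111010100000. Divide by 110101 (XOR where the leading bit is 1):
  pos 0: 111010 XOR 110101 = 001111
  pos 2: 111110 XOR 110101 = 001011
  pos 4: 101100 XOR 110101 = 011001
  pos 5: 110010 XOR 110101 = 000111
Remainder (last 5 bits) = 01110. This is the CRC / FCS.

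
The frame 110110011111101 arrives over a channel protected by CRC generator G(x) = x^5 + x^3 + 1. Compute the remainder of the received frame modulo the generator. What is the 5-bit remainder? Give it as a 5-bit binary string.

Modulo-2 division of 110110011111101 by 101001:
  pos 0: 110110 XOR 101001 = 011111
  pos 1: 111110 XOR 101001 = 010111
  pos 2: 101111 XOR 101001 = 000110
  pos 5: 110111 XOR 101001 = 011110
  pos 6: 111101 XOR 101001 = 010100
  pos 7: 101001 XOR 101001 = 000000
Remainder = 00001 (nonzero — an error is detected).

00001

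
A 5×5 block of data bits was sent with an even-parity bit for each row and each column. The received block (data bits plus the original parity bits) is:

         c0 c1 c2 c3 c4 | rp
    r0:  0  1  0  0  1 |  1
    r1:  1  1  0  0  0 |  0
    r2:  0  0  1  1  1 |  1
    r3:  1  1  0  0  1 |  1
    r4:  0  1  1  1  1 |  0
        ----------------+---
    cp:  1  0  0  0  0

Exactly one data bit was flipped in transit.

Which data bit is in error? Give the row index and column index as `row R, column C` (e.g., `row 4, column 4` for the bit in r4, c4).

row 0, column 0

Recompute each row's even parity and compare to rp:
  r0: data parity 0, sent rp 1 → mismatch
  r1: data parity 0, sent rp 0 → ok
  r2: data parity 1, sent rp 1 → ok
  r3: data parity 1, sent rp 1 → ok
  r4: data parity 0, sent rp 0 → ok
Recompute each column's even parity and compare to cp:
  c0: data parity 0, sent cp 1 → mismatch
  c1: data parity 0, sent cp 0 → ok
  c2: data parity 0, sent cp 0 → ok
  c3: data parity 0, sent cp 0 → ok
  c4: data parity 0, sent cp 0 → ok
Exactly one row (r0) and one column (c0) fail → the flipped bit is at their intersection.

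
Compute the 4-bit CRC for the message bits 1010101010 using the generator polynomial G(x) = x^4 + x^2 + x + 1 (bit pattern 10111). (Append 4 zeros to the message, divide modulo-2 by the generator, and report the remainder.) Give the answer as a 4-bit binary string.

Append 4 zeros: 10101010100000. Divide by 10111 (XOR where the leading bit is 1):
  pos 0: 10101 XOR 10111 = 00010
  pos 3: 10010 XOR 10111 = 00101
  pos 5: 10110 XOR 10111 = 00001
  pos 9: 10000 XOR 10111 = 00111
Remainder (last 4 bits) = 0111. This is the CRC / FCS.

0111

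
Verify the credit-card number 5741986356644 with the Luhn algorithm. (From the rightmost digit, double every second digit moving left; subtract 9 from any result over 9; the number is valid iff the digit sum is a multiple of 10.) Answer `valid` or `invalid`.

valid

From the right, keep odd positions and double even positions (subtract 9 from any doubled value over 9):
  doubled (positions 2,4,...): 8 3 6 7 2 5 → sum 31
  kept (positions 1,3,...): 4 6 5 6 9 4 5 → sum 39
Total = 70.
70 mod 10 = 0, so the number is valid.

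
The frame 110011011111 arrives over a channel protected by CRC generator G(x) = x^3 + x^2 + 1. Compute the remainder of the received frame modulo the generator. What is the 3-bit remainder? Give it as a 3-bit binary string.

000

Modulo-2 division of 110011011111 by 1101:
  pos 0: 1100 XOR 1101 = 0001
  pos 3: 1110 XOR 1101 = 0011
  pos 5: 1111 XOR 1101 = 0010
  pos 7: 1011 XOR 1101 = 0110
  pos 8: 1101 XOR 1101 = 0000
Remainder = 000 (zero — the frame passes the CRC check).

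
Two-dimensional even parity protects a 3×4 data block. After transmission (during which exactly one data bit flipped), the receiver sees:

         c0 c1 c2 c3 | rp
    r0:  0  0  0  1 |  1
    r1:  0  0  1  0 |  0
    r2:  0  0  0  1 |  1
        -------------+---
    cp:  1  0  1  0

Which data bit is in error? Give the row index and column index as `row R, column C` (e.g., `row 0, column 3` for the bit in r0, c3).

Recompute each row's even parity and compare to rp:
  r0: data parity 1, sent rp 1 → ok
  r1: data parity 1, sent rp 0 → mismatch
  r2: data parity 1, sent rp 1 → ok
Recompute each column's even parity and compare to cp:
  c0: data parity 0, sent cp 1 → mismatch
  c1: data parity 0, sent cp 0 → ok
  c2: data parity 1, sent cp 1 → ok
  c3: data parity 0, sent cp 0 → ok
Exactly one row (r1) and one column (c0) fail → the flipped bit is at their intersection.

row 1, column 0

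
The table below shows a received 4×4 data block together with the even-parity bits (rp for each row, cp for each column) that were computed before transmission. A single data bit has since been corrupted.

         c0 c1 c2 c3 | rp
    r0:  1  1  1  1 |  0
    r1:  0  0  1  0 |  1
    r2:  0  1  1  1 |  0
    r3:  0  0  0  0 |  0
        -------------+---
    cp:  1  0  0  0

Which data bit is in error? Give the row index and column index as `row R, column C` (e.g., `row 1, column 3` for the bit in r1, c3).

row 2, column 2

Recompute each row's even parity and compare to rp:
  r0: data parity 0, sent rp 0 → ok
  r1: data parity 1, sent rp 1 → ok
  r2: data parity 1, sent rp 0 → mismatch
  r3: data parity 0, sent rp 0 → ok
Recompute each column's even parity and compare to cp:
  c0: data parity 1, sent cp 1 → ok
  c1: data parity 0, sent cp 0 → ok
  c2: data parity 1, sent cp 0 → mismatch
  c3: data parity 0, sent cp 0 → ok
Exactly one row (r2) and one column (c2) fail → the flipped bit is at their intersection.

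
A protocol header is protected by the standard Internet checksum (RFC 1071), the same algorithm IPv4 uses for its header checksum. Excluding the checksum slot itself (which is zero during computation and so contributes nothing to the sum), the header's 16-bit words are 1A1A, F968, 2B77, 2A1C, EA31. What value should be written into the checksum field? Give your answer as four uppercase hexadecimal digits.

One's-complement addition (fold any carry out of bit 15 back into bit 0):
  0x1A1A + 0xF968 = 0x11382 → wrap carry → 0x1383
  0x1383 + 0x2B77 = 0x03EFA
  0x3EFA + 0x2A1C = 0x06916
  0x6916 + 0xEA31 = 0x15347 → wrap carry → 0x5348
One's-complement sum = 0x5348.
Checksum = ~0x5348 & 0xFFFF = 0xACB7.

ACB7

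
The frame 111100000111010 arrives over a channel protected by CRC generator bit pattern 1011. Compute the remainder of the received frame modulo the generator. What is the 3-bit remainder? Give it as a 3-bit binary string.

101

Modulo-2 division of 111100000111010 by 1011:
  pos 0: 1111 XOR 1011 = 0100
  pos 1: 1000 XOR 1011 = 0011
  pos 3: 1100 XOR 1011 = 0111
  pos 4: 1110 XOR 1011 = 0101
  pos 5: 1010 XOR 1011 = 0001
  pos 8: 1111 XOR 1011 = 0100
  pos 9: 1000 XOR 1011 = 0011
  pos 11: 1110 XOR 1011 = 0101
Remainder = 101 (nonzero — an error is detected).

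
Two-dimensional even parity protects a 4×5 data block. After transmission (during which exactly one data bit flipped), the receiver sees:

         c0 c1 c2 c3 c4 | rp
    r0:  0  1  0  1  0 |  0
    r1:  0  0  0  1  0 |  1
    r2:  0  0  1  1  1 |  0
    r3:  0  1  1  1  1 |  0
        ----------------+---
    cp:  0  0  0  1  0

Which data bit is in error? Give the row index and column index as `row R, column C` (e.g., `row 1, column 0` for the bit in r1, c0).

row 2, column 3

Recompute each row's even parity and compare to rp:
  r0: data parity 0, sent rp 0 → ok
  r1: data parity 1, sent rp 1 → ok
  r2: data parity 1, sent rp 0 → mismatch
  r3: data parity 0, sent rp 0 → ok
Recompute each column's even parity and compare to cp:
  c0: data parity 0, sent cp 0 → ok
  c1: data parity 0, sent cp 0 → ok
  c2: data parity 0, sent cp 0 → ok
  c3: data parity 0, sent cp 1 → mismatch
  c4: data parity 0, sent cp 0 → ok
Exactly one row (r2) and one column (c3) fail → the flipped bit is at their intersection.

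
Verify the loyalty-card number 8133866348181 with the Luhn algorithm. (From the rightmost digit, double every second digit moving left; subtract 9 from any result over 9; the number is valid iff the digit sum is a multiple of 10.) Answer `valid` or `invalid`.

From the right, keep odd positions and double even positions (subtract 9 from any doubled value over 9):
  doubled (positions 2,4,...): 7 7 6 3 6 2 → sum 31
  kept (positions 1,3,...): 1 1 4 6 8 3 8 → sum 31
Total = 62.
62 mod 10 = 2, so the number is invalid.

invalid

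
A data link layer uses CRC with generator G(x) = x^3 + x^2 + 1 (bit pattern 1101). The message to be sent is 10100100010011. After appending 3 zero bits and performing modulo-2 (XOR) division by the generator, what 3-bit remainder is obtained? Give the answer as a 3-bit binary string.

Append 3 zeros: 10100100010011000. Divide by 1101 (XOR where the leading bit is 1):
  pos 0: 1010 XOR 1101 = 0111
  pos 1: 1110 XOR 1101 = 0011
  pos 3: 1110 XOR 1101 = 0011
  pos 5: 1100 XOR 1101 = 0001
  pos 8: 1100 XOR 1101 = 0001
  pos 11: 1110 XOR 1101 = 0011
  pos 13: 1100 XOR 1101 = 0001
Remainder (last 3 bits) = 001. This is the CRC / FCS.

001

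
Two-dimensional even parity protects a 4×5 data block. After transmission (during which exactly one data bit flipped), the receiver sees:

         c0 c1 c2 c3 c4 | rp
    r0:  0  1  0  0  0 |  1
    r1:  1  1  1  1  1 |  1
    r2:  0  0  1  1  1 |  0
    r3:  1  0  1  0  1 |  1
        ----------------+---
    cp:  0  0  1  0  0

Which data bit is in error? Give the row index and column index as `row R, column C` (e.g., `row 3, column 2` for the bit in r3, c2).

row 2, column 4

Recompute each row's even parity and compare to rp:
  r0: data parity 1, sent rp 1 → ok
  r1: data parity 1, sent rp 1 → ok
  r2: data parity 1, sent rp 0 → mismatch
  r3: data parity 1, sent rp 1 → ok
Recompute each column's even parity and compare to cp:
  c0: data parity 0, sent cp 0 → ok
  c1: data parity 0, sent cp 0 → ok
  c2: data parity 1, sent cp 1 → ok
  c3: data parity 0, sent cp 0 → ok
  c4: data parity 1, sent cp 0 → mismatch
Exactly one row (r2) and one column (c4) fail → the flipped bit is at their intersection.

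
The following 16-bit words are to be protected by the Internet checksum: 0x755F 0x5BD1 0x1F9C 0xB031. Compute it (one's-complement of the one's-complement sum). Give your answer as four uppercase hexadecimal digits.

One's-complement addition (fold any carry out of bit 15 back into bit 0):
  0x755F + 0x5BD1 = 0x0D130
  0xD130 + 0x1F9C = 0x0F0CC
  0xF0CC + 0xB031 = 0x1A0FD → wrap carry → 0xA0FE
One's-complement sum = 0xA0FE.
Checksum = ~0xA0FE & 0xFFFF = 0x5F01.

5F01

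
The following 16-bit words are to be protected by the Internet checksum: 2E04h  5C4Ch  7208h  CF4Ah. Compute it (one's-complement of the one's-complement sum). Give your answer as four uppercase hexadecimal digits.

One's-complement addition (fold any carry out of bit 15 back into bit 0):
  0x2E04 + 0x5C4C = 0x08A50
  0x8A50 + 0x7208 = 0x0FC58
  0xFC58 + 0xCF4A = 0x1CBA2 → wrap carry → 0xCBA3
One's-complement sum = 0xCBA3.
Checksum = ~0xCBA3 & 0xFFFF = 0x345C.

345C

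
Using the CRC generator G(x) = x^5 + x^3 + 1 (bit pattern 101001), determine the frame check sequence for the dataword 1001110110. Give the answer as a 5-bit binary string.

Append 5 zeros: 100111011000000. Divide by 101001 (XOR where the leading bit is 1):
  pos 0: 100111 XOR 101001 = 001110
  pos 2: 111001 XOR 101001 = 010000
  pos 3: 100001 XOR 101001 = 001000
  pos 5: 100000 XOR 101001 = 001001
  pos 7: 100100 XOR 101001 = 001101
  pos 9: 110100 XOR 101001 = 011101
Remainder (last 5 bits) = 11101. This is the CRC / FCS.

11101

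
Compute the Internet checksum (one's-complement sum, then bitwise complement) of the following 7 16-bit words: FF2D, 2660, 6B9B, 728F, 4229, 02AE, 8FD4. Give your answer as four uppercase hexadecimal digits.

One's-complement addition (fold any carry out of bit 15 back into bit 0):
  0xFF2D + 0x2660 = 0x1258D → wrap carry → 0x258E
  0x258E + 0x6B9B = 0x09129
  0x9129 + 0x728F = 0x103B8 → wrap carry → 0x03B9
  0x03B9 + 0x4229 = 0x045E2
  0x45E2 + 0x02AE = 0x04890
  0x4890 + 0x8FD4 = 0x0D864
One's-complement sum = 0xD864.
Checksum = ~0xD864 & 0xFFFF = 0x279B.

279B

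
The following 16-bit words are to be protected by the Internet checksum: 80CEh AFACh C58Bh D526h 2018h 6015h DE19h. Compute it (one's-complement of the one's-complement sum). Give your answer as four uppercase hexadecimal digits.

One's-complement addition (fold any carry out of bit 15 back into bit 0):
  0x80CE + 0xAFAC = 0x1307A → wrap carry → 0x307B
  0x307B + 0xC58B = 0x0F606
  0xF606 + 0xD526 = 0x1CB2C → wrap carry → 0xCB2D
  0xCB2D + 0x2018 = 0x0EB45
  0xEB45 + 0x6015 = 0x14B5A → wrap carry → 0x4B5B
  0x4B5B + 0xDE19 = 0x12974 → wrap carry → 0x2975
One's-complement sum = 0x2975.
Checksum = ~0x2975 & 0xFFFF = 0xD68A.

D68A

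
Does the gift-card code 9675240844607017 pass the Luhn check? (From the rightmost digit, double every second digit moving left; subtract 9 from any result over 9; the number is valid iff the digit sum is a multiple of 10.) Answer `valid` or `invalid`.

From the right, keep odd positions and double even positions (subtract 9 from any doubled value over 9):
  doubled (positions 2,4,...): 2 5 3 8 0 4 5 9 → sum 36
  kept (positions 1,3,...): 7 0 0 4 8 4 5 6 → sum 34
Total = 70.
70 mod 10 = 0, so the number is valid.

valid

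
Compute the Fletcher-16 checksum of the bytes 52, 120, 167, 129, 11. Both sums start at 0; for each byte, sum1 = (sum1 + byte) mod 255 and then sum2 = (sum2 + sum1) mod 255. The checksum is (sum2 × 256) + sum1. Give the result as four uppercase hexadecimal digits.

Running sums (mod 255):
  after byte 0 (52): sum1=52, sum2=52
  after byte 1 (120): sum1=172, sum2=224
  after byte 2 (167): sum1=84, sum2=53
  after byte 3 (129): sum1=213, sum2=11
  after byte 4 (11): sum1=224, sum2=235
Checksum = sum2·256 + sum1 = 235·256 + 224 = 60384 = 0xEBE0.

EBE0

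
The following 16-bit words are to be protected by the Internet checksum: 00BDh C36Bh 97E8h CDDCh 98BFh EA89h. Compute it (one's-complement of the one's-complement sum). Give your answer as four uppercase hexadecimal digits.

52C8

One's-complement addition (fold any carry out of bit 15 back into bit 0):
  0x00BD + 0xC36B = 0x0C428
  0xC428 + 0x97E8 = 0x15C10 → wrap carry → 0x5C11
  0x5C11 + 0xCDDC = 0x129ED → wrap carry → 0x29EE
  0x29EE + 0x98BF = 0x0C2AD
  0xC2AD + 0xEA89 = 0x1AD36 → wrap carry → 0xAD37
One's-complement sum = 0xAD37.
Checksum = ~0xAD37 & 0xFFFF = 0x52C8.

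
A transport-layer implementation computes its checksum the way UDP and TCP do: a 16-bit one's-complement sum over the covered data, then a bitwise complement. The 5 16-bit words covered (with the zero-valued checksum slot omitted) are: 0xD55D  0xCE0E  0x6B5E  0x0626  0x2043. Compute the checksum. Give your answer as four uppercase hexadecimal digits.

CACB

One's-complement addition (fold any carry out of bit 15 back into bit 0):
  0xD55D + 0xCE0E = 0x1A36B → wrap carry → 0xA36C
  0xA36C + 0x6B5E = 0x10ECA → wrap carry → 0x0ECB
  0x0ECB + 0x0626 = 0x014F1
  0x14F1 + 0x2043 = 0x03534
One's-complement sum = 0x3534.
Checksum = ~0x3534 & 0xFFFF = 0xCACB.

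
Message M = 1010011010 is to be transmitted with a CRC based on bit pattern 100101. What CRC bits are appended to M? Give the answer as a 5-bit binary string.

01110

Append 5 zeros: 101001101000000. Divide by 100101 (XOR where the leading bit is 1):
  pos 0: 101001 XOR 100101 = 001100
  pos 2: 110010 XOR 100101 = 010111
  pos 3: 101111 XOR 100101 = 001010
  pos 5: 101000 XOR 100101 = 001101
  pos 7: 110100 XOR 100101 = 010001
  pos 8: 100010 XOR 100101 = 000111
Remainder (last 5 bits) = 01110. This is the CRC / FCS.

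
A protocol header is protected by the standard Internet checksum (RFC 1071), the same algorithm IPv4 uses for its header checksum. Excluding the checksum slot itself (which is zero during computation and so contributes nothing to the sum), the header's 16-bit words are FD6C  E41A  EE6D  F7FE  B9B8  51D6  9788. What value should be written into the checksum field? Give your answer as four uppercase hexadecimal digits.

94F3

One's-complement addition (fold any carry out of bit 15 back into bit 0):
  0xFD6C + 0xE41A = 0x1E186 → wrap carry → 0xE187
  0xE187 + 0xEE6D = 0x1CFF4 → wrap carry → 0xCFF5
  0xCFF5 + 0xF7FE = 0x1C7F3 → wrap carry → 0xC7F4
  0xC7F4 + 0xB9B8 = 0x181AC → wrap carry → 0x81AD
  0x81AD + 0x51D6 = 0x0D383
  0xD383 + 0x9788 = 0x16B0B → wrap carry → 0x6B0C
One's-complement sum = 0x6B0C.
Checksum = ~0x6B0C & 0xFFFF = 0x94F3.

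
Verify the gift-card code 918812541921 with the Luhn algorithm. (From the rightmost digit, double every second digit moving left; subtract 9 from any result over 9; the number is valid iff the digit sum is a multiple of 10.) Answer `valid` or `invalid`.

From the right, keep odd positions and double even positions (subtract 9 from any doubled value over 9):
  doubled (positions 2,4,...): 4 2 1 2 7 9 → sum 25
  kept (positions 1,3,...): 1 9 4 2 8 1 → sum 25
Total = 50.
50 mod 10 = 0, so the number is valid.

valid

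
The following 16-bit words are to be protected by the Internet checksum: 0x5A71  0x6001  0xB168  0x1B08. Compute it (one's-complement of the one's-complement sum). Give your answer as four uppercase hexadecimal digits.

791C

One's-complement addition (fold any carry out of bit 15 back into bit 0):
  0x5A71 + 0x6001 = 0x0BA72
  0xBA72 + 0xB168 = 0x16BDA → wrap carry → 0x6BDB
  0x6BDB + 0x1B08 = 0x086E3
One's-complement sum = 0x86E3.
Checksum = ~0x86E3 & 0xFFFF = 0x791C.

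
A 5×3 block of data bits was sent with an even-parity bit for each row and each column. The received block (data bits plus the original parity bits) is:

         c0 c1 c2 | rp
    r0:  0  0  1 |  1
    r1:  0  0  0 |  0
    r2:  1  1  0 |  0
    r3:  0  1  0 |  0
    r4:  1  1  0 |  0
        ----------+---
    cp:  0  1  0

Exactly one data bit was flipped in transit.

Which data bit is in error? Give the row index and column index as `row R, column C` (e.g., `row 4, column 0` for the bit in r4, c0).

row 3, column 2

Recompute each row's even parity and compare to rp:
  r0: data parity 1, sent rp 1 → ok
  r1: data parity 0, sent rp 0 → ok
  r2: data parity 0, sent rp 0 → ok
  r3: data parity 1, sent rp 0 → mismatch
  r4: data parity 0, sent rp 0 → ok
Recompute each column's even parity and compare to cp:
  c0: data parity 0, sent cp 0 → ok
  c1: data parity 1, sent cp 1 → ok
  c2: data parity 1, sent cp 0 → mismatch
Exactly one row (r3) and one column (c2) fail → the flipped bit is at their intersection.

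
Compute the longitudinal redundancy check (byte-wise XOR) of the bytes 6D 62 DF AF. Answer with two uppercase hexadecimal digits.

XOR the bytes together:
  start with 0x6D
  0x6D ⊕ 0x62 = 0x0F
  0x0F ⊕ 0xDF = 0xD0
  0xD0 ⊕ 0xAF = 0x7F

7F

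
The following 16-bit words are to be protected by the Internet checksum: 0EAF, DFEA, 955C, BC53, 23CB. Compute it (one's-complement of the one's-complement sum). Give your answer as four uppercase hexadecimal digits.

9BEA

One's-complement addition (fold any carry out of bit 15 back into bit 0):
  0x0EAF + 0xDFEA = 0x0EE99
  0xEE99 + 0x955C = 0x183F5 → wrap carry → 0x83F6
  0x83F6 + 0xBC53 = 0x14049 → wrap carry → 0x404A
  0x404A + 0x23CB = 0x06415
One's-complement sum = 0x6415.
Checksum = ~0x6415 & 0xFFFF = 0x9BEA.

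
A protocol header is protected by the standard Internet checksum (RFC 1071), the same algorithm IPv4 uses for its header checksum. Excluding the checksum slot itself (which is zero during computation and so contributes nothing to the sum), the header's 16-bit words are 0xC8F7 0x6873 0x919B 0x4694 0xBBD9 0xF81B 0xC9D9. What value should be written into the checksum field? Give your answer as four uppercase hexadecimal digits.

One's-complement addition (fold any carry out of bit 15 back into bit 0):
  0xC8F7 + 0x6873 = 0x1316A → wrap carry → 0x316B
  0x316B + 0x919B = 0x0C306
  0xC306 + 0x4694 = 0x1099A → wrap carry → 0x099B
  0x099B + 0xBBD9 = 0x0C574
  0xC574 + 0xF81B = 0x1BD8F → wrap carry → 0xBD90
  0xBD90 + 0xC9D9 = 0x18769 → wrap carry → 0x876A
One's-complement sum = 0x876A.
Checksum = ~0x876A & 0xFFFF = 0x7895.

7895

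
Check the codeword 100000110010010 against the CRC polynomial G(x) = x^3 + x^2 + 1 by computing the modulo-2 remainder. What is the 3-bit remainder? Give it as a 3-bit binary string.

Modulo-2 division of 100000110010010 by 1101:
  pos 0: 1000 XOR 1101 = 0101
  pos 1: 1010 XOR 1101 = 0111
  pos 2: 1110 XOR 1101 = 0011
  pos 4: 1111 XOR 1101 = 0010
  pos 6: 1000 XOR 1101 = 0101
  pos 7: 1011 XOR 1101 = 0110
  pos 8: 1100 XOR 1101 = 0001
  pos 11: 1010 XOR 1101 = 0111
Remainder = 111 (nonzero — an error is detected).

111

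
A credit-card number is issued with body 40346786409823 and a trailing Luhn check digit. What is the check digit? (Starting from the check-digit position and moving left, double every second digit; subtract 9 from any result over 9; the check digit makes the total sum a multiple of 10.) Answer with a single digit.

Partial digits right→left: 3 2 8 9 0 4 6 8 7 6 4 3 0 4
Double every second digit counting from the check-digit position (so the 1st, 3rd, 5th, ... of the partial from the right).
  doubled (with −9 where >9): 6 7 0 3 5 8 0 → sum 29
  kept as-is: 2 9 4 8 6 3 4 → sum 36
Total = 29 + 36 = 65.
Check digit = (10 − (65 mod 10)) mod 10 = 5.

5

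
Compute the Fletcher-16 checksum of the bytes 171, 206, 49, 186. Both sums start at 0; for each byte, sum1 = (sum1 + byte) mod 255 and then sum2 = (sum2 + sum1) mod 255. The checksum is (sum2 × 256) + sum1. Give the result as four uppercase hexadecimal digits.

3866

Running sums (mod 255):
  after byte 0 (171): sum1=171, sum2=171
  after byte 1 (206): sum1=122, sum2=38
  after byte 2 (49): sum1=171, sum2=209
  after byte 3 (186): sum1=102, sum2=56
Checksum = sum2·256 + sum1 = 56·256 + 102 = 14438 = 0x3866.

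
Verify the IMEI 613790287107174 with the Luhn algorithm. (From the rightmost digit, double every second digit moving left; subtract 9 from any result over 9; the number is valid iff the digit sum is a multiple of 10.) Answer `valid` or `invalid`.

From the right, keep odd positions and double even positions (subtract 9 from any doubled value over 9):
  doubled (positions 2,4,...): 5 5 2 7 0 5 2 → sum 26
  kept (positions 1,3,...): 4 1 0 7 2 9 3 6 → sum 32
Total = 58.
58 mod 10 = 8, so the number is invalid.

invalid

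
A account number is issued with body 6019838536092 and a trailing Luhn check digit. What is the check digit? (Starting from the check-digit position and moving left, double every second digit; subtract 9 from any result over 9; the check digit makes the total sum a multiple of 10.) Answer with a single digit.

9

Partial digits right→left: 2 9 0 6 3 5 8 3 8 9 1 0 6
Double every second digit counting from the check-digit position (so the 1st, 3rd, 5th, ... of the partial from the right).
  doubled (with −9 where >9): 4 0 6 7 7 2 3 → sum 29
  kept as-is: 9 6 5 3 9 0 → sum 32
Total = 29 + 32 = 61.
Check digit = (10 − (61 mod 10)) mod 10 = 9.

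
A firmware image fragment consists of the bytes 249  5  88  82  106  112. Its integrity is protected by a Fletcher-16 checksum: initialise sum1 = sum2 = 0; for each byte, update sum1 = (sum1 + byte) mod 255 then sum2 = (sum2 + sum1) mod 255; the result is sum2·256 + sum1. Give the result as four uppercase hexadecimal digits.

9284

Running sums (mod 255):
  after byte 0 (249): sum1=249, sum2=249
  after byte 1 (5): sum1=254, sum2=248
  after byte 2 (88): sum1=87, sum2=80
  after byte 3 (82): sum1=169, sum2=249
  after byte 4 (106): sum1=20, sum2=14
  after byte 5 (112): sum1=132, sum2=146
Checksum = sum2·256 + sum1 = 146·256 + 132 = 37508 = 0x9284.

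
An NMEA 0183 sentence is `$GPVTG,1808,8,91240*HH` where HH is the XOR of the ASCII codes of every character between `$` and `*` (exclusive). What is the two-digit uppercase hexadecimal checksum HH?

XOR the ASCII codes of the payload characters:
  'G' = 0x47 → acc = 0x47
  'P' = 0x50 → acc = 0x17
  'V' = 0x56 → acc = 0x41
  'T' = 0x54 → acc = 0x15
  'G' = 0x47 → acc = 0x52
  ',' = 0x2C → acc = 0x7E
  '1' = 0x31 → acc = 0x4F
  '8' = 0x38 → acc = 0x77
  '0' = 0x30 → acc = 0x47
  '8' = 0x38 → acc = 0x7F
  ',' = 0x2C → acc = 0x53
  '8' = 0x38 → acc = 0x6B
  ',' = 0x2C → acc = 0x47
  '9' = 0x39 → acc = 0x7E
  '1' = 0x31 → acc = 0x4F
  '2' = 0x32 → acc = 0x7D
  '4' = 0x34 → acc = 0x49
  '0' = 0x30 → acc = 0x79
Checksum = 0x79.

79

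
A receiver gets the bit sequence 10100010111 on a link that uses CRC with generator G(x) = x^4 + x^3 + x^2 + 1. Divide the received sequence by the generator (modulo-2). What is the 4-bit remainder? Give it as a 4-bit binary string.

0000

Modulo-2 division of 10100010111 by 11101:
  pos 0: 10100 XOR 11101 = 01001
  pos 1: 10010 XOR 11101 = 01111
  pos 2: 11111 XOR 11101 = 00010
  pos 5: 10011 XOR 11101 = 01110
  pos 6: 11101 XOR 11101 = 00000
Remainder = 0000 (zero — the frame passes the CRC check).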